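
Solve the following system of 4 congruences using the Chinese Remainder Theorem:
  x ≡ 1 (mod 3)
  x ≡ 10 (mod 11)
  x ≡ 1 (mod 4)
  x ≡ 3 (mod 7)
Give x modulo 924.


Product of moduli M = 3 · 11 · 4 · 7 = 924.
Merge one congruence at a time:
  Start: x ≡ 1 (mod 3).
  Combine with x ≡ 10 (mod 11); new modulus lcm = 33.
    Write x = 1 + 3·t and substitute into x ≡ 10 (mod 11): 3·t ≡ 10 − 1 = 9 (mod 11).
    The inverse of 3 mod 11 is 4 (since 3·4 = 12 = 1·11 + 1), so t ≡ 4·9 = 36 ≡ 3 (mod 11).
    Then x = 1 + 3·3 = 10, valid modulo lcm(3, 11) = 33: x ≡ 10 (mod 33).
  Combine with x ≡ 1 (mod 4); new modulus lcm = 132.
    Write x = 10 + 33·t and substitute into x ≡ 1 (mod 4): 33·t ≡ 1 − 10 = -9 (mod 4).
    Reduce coefficients mod 4: 1·t ≡ 3 (mod 4).
    So t ≡ 3 (mod 4).
    Then x = 10 + 33·3 = 109, valid modulo lcm(33, 4) = 132: x ≡ 109 (mod 132).
  Combine with x ≡ 3 (mod 7); new modulus lcm = 924.
    Write x = 109 + 132·t and substitute into x ≡ 3 (mod 7): 132·t ≡ 3 − 109 = -106 (mod 7).
    Reduce coefficients mod 7: 6·t ≡ 6 (mod 7).
    The inverse of 6 mod 7 is 6 (since 6·6 = 36 = 5·7 + 1), so t ≡ 6·6 = 36 ≡ 1 (mod 7).
    Then x = 109 + 132·1 = 241, valid modulo lcm(132, 7) = 924: x ≡ 241 (mod 924).
Verify against each original: 241 mod 3 = 1, 241 mod 11 = 10, 241 mod 4 = 1, 241 mod 7 = 3.

x ≡ 241 (mod 924).


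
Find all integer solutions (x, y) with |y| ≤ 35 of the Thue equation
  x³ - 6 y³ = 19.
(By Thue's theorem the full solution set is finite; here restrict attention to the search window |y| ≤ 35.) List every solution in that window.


The equation is x³ - 6y³ = 19. For fixed y, x³ = 6·y³ + 19, so a solution requires the RHS to be a perfect cube.
Strategy: iterate y from -35 to 35, compute RHS = 6·y³ + 19, and check whether it is a (positive or negative) perfect cube.
Check small values of y:
  y = 0: RHS = 19 is not a perfect cube.
  y = 1: RHS = 25 is not a perfect cube.
  y = -1: RHS = 13 is not a perfect cube.
  y = 2: RHS = 67 is not a perfect cube.
  y = -2: RHS = -29 is not a perfect cube.
  y = 3: RHS = 181 is not a perfect cube.
  y = -3: RHS = -143 is not a perfect cube.
Continuing the search up to |y| = 35 finds no solutions either.
No (x, y) in the scanned range satisfies the equation.

No integer solutions with |y| ≤ 35.


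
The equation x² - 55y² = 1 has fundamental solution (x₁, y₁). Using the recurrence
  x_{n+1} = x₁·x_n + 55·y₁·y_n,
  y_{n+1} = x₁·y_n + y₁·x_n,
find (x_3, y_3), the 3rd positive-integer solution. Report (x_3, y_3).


Step 1: Find the fundamental solution (x₁, y₁) of x² - 55y² = 1.
  Expand √55 as a continued fraction. a₀ = ⌊√55⌋ = 7; iterate m_{k+1} = d_k·a_k − m_k, d_{k+1} = (55 − m_{k+1}²)/d_k, a_{k+1} = ⌊(a₀ + m_{k+1})/d_{k+1}⌋ (starting m₀ = 0, d₀ = 1), with convergents p_k = a_k·p_{k-1} + p_{k-2}, q_k = a_k·q_{k-1} + q_{k-2} (p₋₁ = 1, q₋₁ = 0):
  k = 0: a₀ = 7; p₀/q₀ = 7/1; p₀² − 55·q₀² = 49 − 55 = -6.
  k = 1: m = 7, d = 6, a = ⌊(7 + 7)/6⌋ = 2; p/q = (2·7 + 1)/(2·1 + 0) = 15/2; p² − 55·q² = 225 − 220 = 5.
  k = 2: m = 5, d = 5, a = ⌊(7 + 5)/5⌋ = 2; p/q = (2·15 + 7)/(2·2 + 1) = 37/5; p² − 55·q² = 1369 − 1375 = -6.
  k = 3: m = 5, d = 6, a = ⌊(7 + 5)/6⌋ = 2; p/q = (2·37 + 15)/(2·5 + 2) = 89/12; p² − 55·q² = 7921 − 7920 = 1.
  The first convergent with p² − 55·q² = 1 gives the fundamental solution (x₁, y₁) = (89, 12).
Step 2: Apply the recurrence (x_{n+1}, y_{n+1}) = (x₁x_n + 55y₁y_n, x₁y_n + y₁x_n) repeatedly.
  From (x_1, y_1) = (89, 12): x_2 = 89·89 + 55·12·12 = 15841; y_2 = 89·12 + 12·89 = 2136.
  From (x_2, y_2) = (15841, 2136): x_3 = 89·15841 + 55·12·2136 = 2819609; y_3 = 89·2136 + 12·15841 = 380196.
Step 3: Verify x_3² - 55·y_3² = 7950194912881 - 7950194912880 = 1 (should be 1). ✓

(x_1, y_1) = (89, 12); (x_3, y_3) = (2819609, 380196).


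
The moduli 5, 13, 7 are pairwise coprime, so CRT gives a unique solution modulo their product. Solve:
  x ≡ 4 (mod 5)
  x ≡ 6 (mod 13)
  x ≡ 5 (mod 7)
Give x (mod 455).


Moduli 5, 13, 7 are pairwise coprime; by CRT there is a unique solution modulo M = 5 · 13 · 7 = 455.
Solve pairwise, accumulating the modulus:
  Start with x ≡ 4 (mod 5).
  Combine with x ≡ 6 (mod 13): since gcd(5, 13) = 1, we get a unique residue mod 65.
    Write x = 4 + 5·t and substitute into x ≡ 6 (mod 13): 5·t ≡ 6 − 4 = 2 (mod 13).
    The inverse of 5 mod 13 is 8 (since 5·8 = 40 = 3·13 + 1), so t ≡ 8·2 = 16 ≡ 3 (mod 13).
    Then x = 4 + 5·3 = 19, valid modulo lcm(5, 13) = 65: x ≡ 19 (mod 65).
  Combine with x ≡ 5 (mod 7): since gcd(65, 7) = 1, we get a unique residue mod 455.
    Write x = 19 + 65·t and substitute into x ≡ 5 (mod 7): 65·t ≡ 5 − 19 = -14 (mod 7).
    Reduce coefficients mod 7: 2·t ≡ 0 (mod 7).
    The inverse of 2 mod 7 is 4 (since 2·4 = 8 = 1·7 + 1), so t ≡ 4·0 = 0 ≡ 0 (mod 7).
    Then x = 19 + 65·0 = 19, valid modulo lcm(65, 7) = 455: x ≡ 19 (mod 455).
Verify: 19 mod 5 = 4 ✓, 19 mod 13 = 6 ✓, 19 mod 7 = 5 ✓.

x ≡ 19 (mod 455).


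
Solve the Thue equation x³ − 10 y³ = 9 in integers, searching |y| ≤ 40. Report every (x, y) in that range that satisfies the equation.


The equation is x³ - 10y³ = 9. For fixed y, x³ = 10·y³ + 9, so a solution requires the RHS to be a perfect cube.
Strategy: iterate y from -40 to 40, compute RHS = 10·y³ + 9, and check whether it is a (positive or negative) perfect cube.
Check small values of y:
  y = 0: RHS = 9 is not a perfect cube.
  y = 1: RHS = 19 is not a perfect cube.
  y = -1: RHS = -1 = (-1)³ ⇒ x = -1 works.
  y = 2: RHS = 89 is not a perfect cube.
  y = -2: RHS = -71 is not a perfect cube.
  y = 3: RHS = 279 is not a perfect cube.
  y = -3: RHS = -261 is not a perfect cube.
Continuing the search up to |y| = 40 finds no further solutions beyond those listed.
Collected solutions: (-1, -1).

Solutions (with |y| ≤ 40): (-1, -1).


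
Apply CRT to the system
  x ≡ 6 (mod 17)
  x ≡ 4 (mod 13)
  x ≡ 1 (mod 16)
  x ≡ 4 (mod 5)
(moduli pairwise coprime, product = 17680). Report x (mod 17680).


Product of moduli M = 17 · 13 · 16 · 5 = 17680.
Merge one congruence at a time:
  Start: x ≡ 6 (mod 17).
  Combine with x ≡ 4 (mod 13); new modulus lcm = 221.
    Write x = 6 + 17·t and substitute into x ≡ 4 (mod 13): 17·t ≡ 4 − 6 = -2 (mod 13).
    Reduce coefficients mod 13: 4·t ≡ 11 (mod 13).
    The inverse of 4 mod 13 is 10 (since 4·10 = 40 = 3·13 + 1), so t ≡ 10·11 = 110 ≡ 6 (mod 13).
    Then x = 6 + 17·6 = 108, valid modulo lcm(17, 13) = 221: x ≡ 108 (mod 221).
  Combine with x ≡ 1 (mod 16); new modulus lcm = 3536.
    Write x = 108 + 221·t and substitute into x ≡ 1 (mod 16): 221·t ≡ 1 − 108 = -107 (mod 16).
    Reduce coefficients mod 16: 13·t ≡ 5 (mod 16).
    The inverse of 13 mod 16 is 5 (since 13·5 = 65 = 4·16 + 1), so t ≡ 5·5 = 25 ≡ 9 (mod 16).
    Then x = 108 + 221·9 = 2097, valid modulo lcm(221, 16) = 3536: x ≡ 2097 (mod 3536).
  Combine with x ≡ 4 (mod 5); new modulus lcm = 17680.
    Write x = 2097 + 3536·t and substitute into x ≡ 4 (mod 5): 3536·t ≡ 4 − 2097 = -2093 (mod 5).
    Reduce coefficients mod 5: 1·t ≡ 2 (mod 5).
    So t ≡ 2 (mod 5).
    Then x = 2097 + 3536·2 = 9169, valid modulo lcm(3536, 5) = 17680: x ≡ 9169 (mod 17680).
Verify against each original: 9169 mod 17 = 6, 9169 mod 13 = 4, 9169 mod 16 = 1, 9169 mod 5 = 4.

x ≡ 9169 (mod 17680).


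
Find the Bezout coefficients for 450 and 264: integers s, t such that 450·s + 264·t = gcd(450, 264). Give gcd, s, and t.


Euclidean algorithm on (450, 264) — divide until remainder is 0:
  450 = 1 · 264 + 186
  264 = 1 · 186 + 78
  186 = 2 · 78 + 30
  78 = 2 · 30 + 18
  30 = 1 · 18 + 12
  18 = 1 · 12 + 6
  12 = 2 · 6 + 0
gcd(450, 264) = 6.
Track Bezout coefficients alongside the remainders: start with r₀ = 450 = a·1 + b·0 (s = 1, t = 0) and r₁ = 264 = a·0 + b·1 (s = 0, t = 1); each new remainder r_{k+1} = r_{k-1} − q_k·r_k inherits s_{k+1} = s_{k-1} − q_k·s_k, t_{k+1} = t_{k-1} − q_k·t_k, so r_k = a·s_k + b·t_k at every step:
  q = 1: r = 186, s = 1 − 1·0 = 1, t = 0 − 1·1 = -1  (check: 450·1 + 264·(-1) = 186)
  q = 1: r = 78, s = 0 − 1·1 = -1, t = 1 − 1·(-1) = 2  (check: 450·(-1) + 264·2 = 78)
  q = 2: r = 30, s = 1 − 2·(-1) = 3, t = -1 − 2·2 = -5  (check: 450·3 + 264·(-5) = 30)
  q = 2: r = 18, s = -1 − 2·3 = -7, t = 2 − 2·(-5) = 12  (check: 450·(-7) + 264·12 = 18)
  q = 1: r = 12, s = 3 − 1·(-7) = 10, t = -5 − 1·12 = -17  (check: 450·10 + 264·(-17) = 12)
  q = 1: r = 6, s = -7 − 1·10 = -17, t = 12 − 1·(-17) = 29  (check: 450·(-17) + 264·29 = 6)
The row with r = 6 (the gcd) gives the Bezout coefficients s = -17, t = 29.
Result: 450 · (-17) + 264 · (29) = 6.

gcd(450, 264) = 6; s = -17, t = 29 (check: 450·(-17) + 264·29 = 6).


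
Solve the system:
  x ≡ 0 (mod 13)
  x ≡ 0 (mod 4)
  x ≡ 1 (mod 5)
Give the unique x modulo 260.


Moduli 13, 4, 5 are pairwise coprime; by CRT there is a unique solution modulo M = 13 · 4 · 5 = 260.
Solve pairwise, accumulating the modulus:
  Start with x ≡ 0 (mod 13).
  Combine with x ≡ 0 (mod 4): since gcd(13, 4) = 1, we get a unique residue mod 52.
    Write x = 0 + 13·t and substitute into x ≡ 0 (mod 4): 13·t ≡ 0 − 0 = 0 (mod 4).
    Reduce coefficients mod 4: 1·t ≡ 0 (mod 4).
    So t ≡ 0 (mod 4).
    Then x = 0 + 13·0 = 0, valid modulo lcm(13, 4) = 52: x ≡ 0 (mod 52).
  Combine with x ≡ 1 (mod 5): since gcd(52, 5) = 1, we get a unique residue mod 260.
    Write x = 0 + 52·t and substitute into x ≡ 1 (mod 5): 52·t ≡ 1 − 0 = 1 (mod 5).
    Reduce coefficients mod 5: 2·t ≡ 1 (mod 5).
    The inverse of 2 mod 5 is 3 (since 2·3 = 6 = 1·5 + 1), so t ≡ 3·1 = 3 ≡ 3 (mod 5).
    Then x = 0 + 52·3 = 156, valid modulo lcm(52, 5) = 260: x ≡ 156 (mod 260).
Verify: 156 mod 13 = 0 ✓, 156 mod 4 = 0 ✓, 156 mod 5 = 1 ✓.

x ≡ 156 (mod 260).


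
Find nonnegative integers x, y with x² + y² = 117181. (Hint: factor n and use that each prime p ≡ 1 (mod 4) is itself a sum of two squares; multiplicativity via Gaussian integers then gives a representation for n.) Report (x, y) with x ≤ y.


Step 1: Factor n = 117181 = 17 · 61 · 113.
Step 2: Check the mod-4 condition on each prime factor: 17 ≡ 1 (mod 4), exponent 1; 61 ≡ 1 (mod 4), exponent 1; 113 ≡ 1 (mod 4), exponent 1.
All primes ≡ 3 (mod 4) appear to even exponent (or don't appear), so by the two-squares theorem n IS expressible as a sum of two squares.
Step 3: Build a representation. Here n = 17 · 61 · 113 is a product of primes ≡ 1 (mod 4). Each prime p ≡ 1 (mod 4) is itself a sum of two squares; find a² by testing p − a² for a perfect square:
  17: 17 − 1² = 16 = 4² ⇒ 17 = 1² + 4².
  61: 61 − 1² = 60, 61 − 2² = 57, 61 − 3² = 52, 61 − 4² = 45, 61 − 5² = 36 = 6² ⇒ 61 = 5² + 6².
  113: 113 − 1² = 112, 113 − 2² = 109, 113 − 3² = 104, 113 − 4² = 97, 113 − 5² = 88, 113 − 6² = 77, 113 − 7² = 64 = 8² ⇒ 113 = 7² + 8².
  Combine using the Brahmagupta–Fibonacci identity (a² + b²)(c² + d²) = (ac − bd)² + (ad + bc)² = (ac + bd)² + (ad − bc)²:
  17 · 61 = 1037: from (1² + 4²)(5² + 6²), take (1·5 − 4·6, 1·6 + 4·5) = (5 − 24, 6 + 20) = (-19, 26); dropping signs (only squares matter) gives (19, 26); check 19² + 26² = 361 + 676 = 1037 ✓.
  1037 · 113 = 117181: from (19² + 26²)(7² + 8²), take (19·7 − 26·8, 19·8 + 26·7) = (133 − 208, 152 + 182) = (-75, 334); dropping signs (only squares matter) gives (75, 334); check 75² + 334² = 5625 + 111556 = 117181 ✓.
Step 4: Order so x ≤ y and verify: 75² + 334² = 5625 + 111556 = 117181 = n. ✓

n = 117181 = 75² + 334² (one valid representation with x ≤ y).


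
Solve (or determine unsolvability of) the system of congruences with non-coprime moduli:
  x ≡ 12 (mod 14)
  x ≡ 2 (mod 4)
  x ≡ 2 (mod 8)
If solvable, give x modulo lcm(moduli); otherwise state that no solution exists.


Moduli 14, 4, 8 are not pairwise coprime, so CRT works modulo lcm(m_i) when all pairwise compatibility conditions hold.
Pairwise compatibility: gcd(m_i, m_j) must divide a_i - a_j for every pair.
Merge one congruence at a time:
  Start: x ≡ 12 (mod 14).
  Combine with x ≡ 2 (mod 4): gcd(14, 4) = 2; 2 - 12 = -10, which IS divisible by 2, so compatible.
    Write x = 12 + 14·t and substitute into x ≡ 2 (mod 4): 14·t ≡ 2 − 12 = -10 (mod 4).
    Divide the congruence (and modulus) by g = 2: 7·t ≡ -5 (mod 2).
    Reduce coefficients mod 2: 1·t ≡ 1 (mod 2).
    So t ≡ 1 (mod 2).
    Then x = 12 + 14·1 = 26, valid modulo lcm(14, 4) = 28: x ≡ 26 (mod 28).
  Combine with x ≡ 2 (mod 8): gcd(28, 8) = 4; 2 - 26 = -24, which IS divisible by 4, so compatible.
    Write x = 26 + 28·t and substitute into x ≡ 2 (mod 8): 28·t ≡ 2 − 26 = -24 (mod 8).
    Divide the congruence (and modulus) by g = 4: 7·t ≡ -6 (mod 2).
    Reduce coefficients mod 2: 1·t ≡ 0 (mod 2).
    So t ≡ 0 (mod 2).
    Then x = 26 + 28·0 = 26, valid modulo lcm(28, 8) = 56: x ≡ 26 (mod 56).
Verify: 26 mod 14 = 12, 26 mod 4 = 2, 26 mod 8 = 2.

x ≡ 26 (mod 56).


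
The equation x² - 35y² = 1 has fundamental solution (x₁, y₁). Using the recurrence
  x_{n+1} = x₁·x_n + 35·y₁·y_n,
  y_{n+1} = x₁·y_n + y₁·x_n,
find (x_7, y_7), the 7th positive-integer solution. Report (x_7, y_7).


Step 1: Find the fundamental solution (x₁, y₁) of x² - 35y² = 1.
  Expand √35 as a continued fraction. a₀ = ⌊√35⌋ = 5; iterate m_{k+1} = d_k·a_k − m_k, d_{k+1} = (35 − m_{k+1}²)/d_k, a_{k+1} = ⌊(a₀ + m_{k+1})/d_{k+1}⌋ (starting m₀ = 0, d₀ = 1), with convergents p_k = a_k·p_{k-1} + p_{k-2}, q_k = a_k·q_{k-1} + q_{k-2} (p₋₁ = 1, q₋₁ = 0):
  k = 0: a₀ = 5; p₀/q₀ = 5/1; p₀² − 35·q₀² = 25 − 35 = -10.
  k = 1: m = 5, d = 10, a = ⌊(5 + 5)/10⌋ = 1; p/q = (1·5 + 1)/(1·1 + 0) = 6/1; p² − 35·q² = 36 − 35 = 1.
  The first convergent with p² − 35·q² = 1 gives the fundamental solution (x₁, y₁) = (6, 1).
Step 2: Apply the recurrence (x_{n+1}, y_{n+1}) = (x₁x_n + 35y₁y_n, x₁y_n + y₁x_n) repeatedly.
  From (x_1, y_1) = (6, 1): x_2 = 6·6 + 35·1·1 = 71; y_2 = 6·1 + 1·6 = 12.
  From (x_2, y_2) = (71, 12): x_3 = 6·71 + 35·1·12 = 846; y_3 = 6·12 + 1·71 = 143.
  From (x_3, y_3) = (846, 143): x_4 = 6·846 + 35·1·143 = 10081; y_4 = 6·143 + 1·846 = 1704.
  From (x_4, y_4) = (10081, 1704): x_5 = 6·10081 + 35·1·1704 = 120126; y_5 = 6·1704 + 1·10081 = 20305.
  From (x_5, y_5) = (120126, 20305): x_6 = 6·120126 + 35·1·20305 = 1431431; y_6 = 6·20305 + 1·120126 = 241956.
  From (x_6, y_6) = (1431431, 241956): x_7 = 6·1431431 + 35·1·241956 = 17057046; y_7 = 6·241956 + 1·1431431 = 2883167.
Step 3: Verify x_7² - 35·y_7² = 290942818246116 - 290942818246115 = 1 (should be 1). ✓

(x_1, y_1) = (6, 1); (x_7, y_7) = (17057046, 2883167).


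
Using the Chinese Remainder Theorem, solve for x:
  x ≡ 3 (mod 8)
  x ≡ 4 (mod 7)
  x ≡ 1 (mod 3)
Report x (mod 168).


Moduli 8, 7, 3 are pairwise coprime; by CRT there is a unique solution modulo M = 8 · 7 · 3 = 168.
Solve pairwise, accumulating the modulus:
  Start with x ≡ 3 (mod 8).
  Combine with x ≡ 4 (mod 7): since gcd(8, 7) = 1, we get a unique residue mod 56.
    Write x = 3 + 8·t and substitute into x ≡ 4 (mod 7): 8·t ≡ 4 − 3 = 1 (mod 7).
    Reduce coefficients mod 7: 1·t ≡ 1 (mod 7).
    So t ≡ 1 (mod 7).
    Then x = 3 + 8·1 = 11, valid modulo lcm(8, 7) = 56: x ≡ 11 (mod 56).
  Combine with x ≡ 1 (mod 3): since gcd(56, 3) = 1, we get a unique residue mod 168.
    Write x = 11 + 56·t and substitute into x ≡ 1 (mod 3): 56·t ≡ 1 − 11 = -10 (mod 3).
    Reduce coefficients mod 3: 2·t ≡ 2 (mod 3).
    The inverse of 2 mod 3 is 2 (since 2·2 = 4 = 1·3 + 1), so t ≡ 2·2 = 4 ≡ 1 (mod 3).
    Then x = 11 + 56·1 = 67, valid modulo lcm(56, 3) = 168: x ≡ 67 (mod 168).
Verify: 67 mod 8 = 3 ✓, 67 mod 7 = 4 ✓, 67 mod 3 = 1 ✓.

x ≡ 67 (mod 168).


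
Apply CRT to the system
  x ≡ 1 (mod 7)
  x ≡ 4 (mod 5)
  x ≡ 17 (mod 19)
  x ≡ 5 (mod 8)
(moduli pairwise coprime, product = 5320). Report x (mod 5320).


Product of moduli M = 7 · 5 · 19 · 8 = 5320.
Merge one congruence at a time:
  Start: x ≡ 1 (mod 7).
  Combine with x ≡ 4 (mod 5); new modulus lcm = 35.
    Write x = 1 + 7·t and substitute into x ≡ 4 (mod 5): 7·t ≡ 4 − 1 = 3 (mod 5).
    Reduce coefficients mod 5: 2·t ≡ 3 (mod 5).
    The inverse of 2 mod 5 is 3 (since 2·3 = 6 = 1·5 + 1), so t ≡ 3·3 = 9 ≡ 4 (mod 5).
    Then x = 1 + 7·4 = 29, valid modulo lcm(7, 5) = 35: x ≡ 29 (mod 35).
  Combine with x ≡ 17 (mod 19); new modulus lcm = 665.
    Write x = 29 + 35·t and substitute into x ≡ 17 (mod 19): 35·t ≡ 17 − 29 = -12 (mod 19).
    Reduce coefficients mod 19: 16·t ≡ 7 (mod 19).
    The inverse of 16 mod 19 is 6 (since 16·6 = 96 = 5·19 + 1), so t ≡ 6·7 = 42 ≡ 4 (mod 19).
    Then x = 29 + 35·4 = 169, valid modulo lcm(35, 19) = 665: x ≡ 169 (mod 665).
  Combine with x ≡ 5 (mod 8); new modulus lcm = 5320.
    Write x = 169 + 665·t and substitute into x ≡ 5 (mod 8): 665·t ≡ 5 − 169 = -164 (mod 8).
    Reduce coefficients mod 8: 1·t ≡ 4 (mod 8).
    So t ≡ 4 (mod 8).
    Then x = 169 + 665·4 = 2829, valid modulo lcm(665, 8) = 5320: x ≡ 2829 (mod 5320).
Verify against each original: 2829 mod 7 = 1, 2829 mod 5 = 4, 2829 mod 19 = 17, 2829 mod 8 = 5.

x ≡ 2829 (mod 5320).


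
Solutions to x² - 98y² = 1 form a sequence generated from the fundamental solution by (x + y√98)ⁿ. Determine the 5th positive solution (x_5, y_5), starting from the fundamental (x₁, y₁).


Step 1: Find the fundamental solution (x₁, y₁) of x² - 98y² = 1.
  Expand √98 as a continued fraction. a₀ = ⌊√98⌋ = 9; iterate m_{k+1} = d_k·a_k − m_k, d_{k+1} = (98 − m_{k+1}²)/d_k, a_{k+1} = ⌊(a₀ + m_{k+1})/d_{k+1}⌋ (starting m₀ = 0, d₀ = 1), with convergents p_k = a_k·p_{k-1} + p_{k-2}, q_k = a_k·q_{k-1} + q_{k-2} (p₋₁ = 1, q₋₁ = 0):
  k = 0: a₀ = 9; p₀/q₀ = 9/1; p₀² − 98·q₀² = 81 − 98 = -17.
  k = 1: m = 9, d = 17, a = ⌊(9 + 9)/17⌋ = 1; p/q = (1·9 + 1)/(1·1 + 0) = 10/1; p² − 98·q² = 100 − 98 = 2.
  k = 2: m = 8, d = 2, a = ⌊(9 + 8)/2⌋ = 8; p/q = (8·10 + 9)/(8·1 + 1) = 89/9; p² − 98·q² = 7921 − 7938 = -17.
  k = 3: m = 8, d = 17, a = ⌊(9 + 8)/17⌋ = 1; p/q = (1·89 + 10)/(1·9 + 1) = 99/10; p² − 98·q² = 9801 − 9800 = 1.
  The first convergent with p² − 98·q² = 1 gives the fundamental solution (x₁, y₁) = (99, 10).
Step 2: Apply the recurrence (x_{n+1}, y_{n+1}) = (x₁x_n + 98y₁y_n, x₁y_n + y₁x_n) repeatedly.
  From (x_1, y_1) = (99, 10): x_2 = 99·99 + 98·10·10 = 19601; y_2 = 99·10 + 10·99 = 1980.
  From (x_2, y_2) = (19601, 1980): x_3 = 99·19601 + 98·10·1980 = 3880899; y_3 = 99·1980 + 10·19601 = 392030.
  From (x_3, y_3) = (3880899, 392030): x_4 = 99·3880899 + 98·10·392030 = 768398401; y_4 = 99·392030 + 10·3880899 = 77619960.
  From (x_4, y_4) = (768398401, 77619960): x_5 = 99·768398401 + 98·10·77619960 = 152139002499; y_5 = 99·77619960 + 10·768398401 = 15368360050.
Step 3: Verify x_5² - 98·y_5² = 23146276081390728245001 - 23146276081390728245000 = 1 (should be 1). ✓

(x_1, y_1) = (99, 10); (x_5, y_5) = (152139002499, 15368360050).


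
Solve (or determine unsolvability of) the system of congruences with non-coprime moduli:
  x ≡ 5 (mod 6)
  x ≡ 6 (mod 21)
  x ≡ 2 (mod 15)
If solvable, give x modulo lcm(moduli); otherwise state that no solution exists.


Moduli 6, 21, 15 are not pairwise coprime, so CRT works modulo lcm(m_i) when all pairwise compatibility conditions hold.
Pairwise compatibility: gcd(m_i, m_j) must divide a_i - a_j for every pair.
Merge one congruence at a time:
  Start: x ≡ 5 (mod 6).
  Combine with x ≡ 6 (mod 21): gcd(6, 21) = 3, and 6 - 5 = 1 is NOT divisible by 3.
    ⇒ system is inconsistent (no integer solution).

No solution (the system is inconsistent).


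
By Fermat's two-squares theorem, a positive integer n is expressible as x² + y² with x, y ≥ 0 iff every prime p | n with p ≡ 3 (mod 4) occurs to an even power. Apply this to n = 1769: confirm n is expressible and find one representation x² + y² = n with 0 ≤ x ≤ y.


Step 1: Factor n = 1769 = 29 · 61.
Step 2: Check the mod-4 condition on each prime factor: 29 ≡ 1 (mod 4), exponent 1; 61 ≡ 1 (mod 4), exponent 1.
All primes ≡ 3 (mod 4) appear to even exponent (or don't appear), so by the two-squares theorem n IS expressible as a sum of two squares.
Step 3: Build a representation. Here n = 29 · 61 is a product of primes ≡ 1 (mod 4). Each prime p ≡ 1 (mod 4) is itself a sum of two squares; find a² by testing p − a² for a perfect square:
  29: 29 − 1² = 28, 29 − 2² = 25 = 5² ⇒ 29 = 2² + 5².
  61: 61 − 1² = 60, 61 − 2² = 57, 61 − 3² = 52, 61 − 4² = 45, 61 − 5² = 36 = 6² ⇒ 61 = 5² + 6².
  Combine using the Brahmagupta–Fibonacci identity (a² + b²)(c² + d²) = (ac − bd)² + (ad + bc)² = (ac + bd)² + (ad − bc)²:
  29 · 61 = 1769: from (2² + 5²)(5² + 6²), take (2·5 − 5·6, 2·6 + 5·5) = (10 − 30, 12 + 25) = (-20, 37); dropping signs (only squares matter) gives (20, 37); check 20² + 37² = 400 + 1369 = 1769 ✓.
Step 4: Order so x ≤ y and verify: 20² + 37² = 400 + 1369 = 1769 = n. ✓

n = 1769 = 20² + 37² (one valid representation with x ≤ y).


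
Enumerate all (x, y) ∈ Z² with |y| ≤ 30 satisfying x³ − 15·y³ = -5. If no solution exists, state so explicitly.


The equation is x³ - 15y³ = -5. For fixed y, x³ = 15·y³ − 5, so a solution requires the RHS to be a perfect cube.
Strategy: iterate y from -30 to 30, compute RHS = 15·y³ − 5, and check whether it is a (positive or negative) perfect cube.
Check small values of y:
  y = 0: RHS = -5 is not a perfect cube.
  y = 1: RHS = 10 is not a perfect cube.
  y = -1: RHS = -20 is not a perfect cube.
  y = 2: RHS = 115 is not a perfect cube.
  y = -2: RHS = -125 = (-5)³ ⇒ x = -5 works.
  y = 3: RHS = 400 is not a perfect cube.
  y = -3: RHS = -410 is not a perfect cube.
Continuing the search up to |y| = 30 finds no further solutions beyond those listed.
Collected solutions: (-5, -2).

Solutions (with |y| ≤ 30): (-5, -2).


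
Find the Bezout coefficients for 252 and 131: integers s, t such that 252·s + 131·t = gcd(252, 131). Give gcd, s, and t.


Euclidean algorithm on (252, 131) — divide until remainder is 0:
  252 = 1 · 131 + 121
  131 = 1 · 121 + 10
  121 = 12 · 10 + 1
  10 = 10 · 1 + 0
gcd(252, 131) = 1.
Track Bezout coefficients alongside the remainders: start with r₀ = 252 = a·1 + b·0 (s = 1, t = 0) and r₁ = 131 = a·0 + b·1 (s = 0, t = 1); each new remainder r_{k+1} = r_{k-1} − q_k·r_k inherits s_{k+1} = s_{k-1} − q_k·s_k, t_{k+1} = t_{k-1} − q_k·t_k, so r_k = a·s_k + b·t_k at every step:
  q = 1: r = 121, s = 1 − 1·0 = 1, t = 0 − 1·1 = -1  (check: 252·1 + 131·(-1) = 121)
  q = 1: r = 10, s = 0 − 1·1 = -1, t = 1 − 1·(-1) = 2  (check: 252·(-1) + 131·2 = 10)
  q = 12: r = 1, s = 1 − 12·(-1) = 13, t = -1 − 12·2 = -25  (check: 252·13 + 131·(-25) = 1)
The row with r = 1 (the gcd) gives the Bezout coefficients s = 13, t = -25.
Result: 252 · (13) + 131 · (-25) = 1.

gcd(252, 131) = 1; s = 13, t = -25 (check: 252·13 + 131·(-25) = 1).


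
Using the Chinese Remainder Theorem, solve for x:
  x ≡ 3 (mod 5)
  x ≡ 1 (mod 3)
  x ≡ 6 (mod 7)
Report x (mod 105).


Moduli 5, 3, 7 are pairwise coprime; by CRT there is a unique solution modulo M = 5 · 3 · 7 = 105.
Solve pairwise, accumulating the modulus:
  Start with x ≡ 3 (mod 5).
  Combine with x ≡ 1 (mod 3): since gcd(5, 3) = 1, we get a unique residue mod 15.
    Write x = 3 + 5·t and substitute into x ≡ 1 (mod 3): 5·t ≡ 1 − 3 = -2 (mod 3).
    Reduce coefficients mod 3: 2·t ≡ 1 (mod 3).
    The inverse of 2 mod 3 is 2 (since 2·2 = 4 = 1·3 + 1), so t ≡ 2·1 = 2 ≡ 2 (mod 3).
    Then x = 3 + 5·2 = 13, valid modulo lcm(5, 3) = 15: x ≡ 13 (mod 15).
  Combine with x ≡ 6 (mod 7): since gcd(15, 7) = 1, we get a unique residue mod 105.
    Write x = 13 + 15·t and substitute into x ≡ 6 (mod 7): 15·t ≡ 6 − 13 = -7 (mod 7).
    Reduce coefficients mod 7: 1·t ≡ 0 (mod 7).
    So t ≡ 0 (mod 7).
    Then x = 13 + 15·0 = 13, valid modulo lcm(15, 7) = 105: x ≡ 13 (mod 105).
Verify: 13 mod 5 = 3 ✓, 13 mod 3 = 1 ✓, 13 mod 7 = 6 ✓.

x ≡ 13 (mod 105).


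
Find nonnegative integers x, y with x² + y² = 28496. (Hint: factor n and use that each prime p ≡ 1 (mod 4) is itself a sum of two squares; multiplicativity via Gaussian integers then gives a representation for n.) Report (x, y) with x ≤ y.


Step 1: Factor n = 28496 = 2^4 · 13 · 137.
Step 2: Check the mod-4 condition on each prime factor: 2 = 2 (special); 13 ≡ 1 (mod 4), exponent 1; 137 ≡ 1 (mod 4), exponent 1.
All primes ≡ 3 (mod 4) appear to even exponent (or don't appear), so by the two-squares theorem n IS expressible as a sum of two squares.
Step 3: Build a representation. Group n = k² · m with k = 4 and m = 13 · 137 = 1781 (a product of primes ≡ 1 (mod 4)); a representation of m scales to one of n via (k·x)² + (k·y)² = k²(x² + y²). Each prime p ≡ 1 (mod 4) is itself a sum of two squares; find a² by testing p − a² for a perfect square:
  13: 13 − 1² = 12, 13 − 2² = 9 = 3² ⇒ 13 = 2² + 3².
  137: 137 − 1² = 136, 137 − 2² = 133, 137 − 3² = 128, 137 − 4² = 121 = 11² ⇒ 137 = 4² + 11².
  Combine using the Brahmagupta–Fibonacci identity (a² + b²)(c² + d²) = (ac − bd)² + (ad + bc)² = (ac + bd)² + (ad − bc)²:
  13 · 137 = 1781: from (2² + 3²)(4² + 11²), take (2·4 − 3·11, 2·11 + 3·4) = (8 − 33, 22 + 12) = (-25, 34); dropping signs (only squares matter) gives (25, 34); check 25² + 34² = 625 + 1156 = 1781 ✓.
  Scale by k = 4: (4·25, 4·34) = (100, 136).
Step 4: Order so x ≤ y and verify: 100² + 136² = 10000 + 18496 = 28496 = n. ✓

n = 28496 = 100² + 136² (one valid representation with x ≤ y).


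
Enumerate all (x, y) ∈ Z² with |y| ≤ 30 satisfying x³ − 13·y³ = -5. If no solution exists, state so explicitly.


The equation is x³ - 13y³ = -5. For fixed y, x³ = 13·y³ − 5, so a solution requires the RHS to be a perfect cube.
Strategy: iterate y from -30 to 30, compute RHS = 13·y³ − 5, and check whether it is a (positive or negative) perfect cube.
Check small values of y:
  y = 0: RHS = -5 is not a perfect cube.
  y = 1: RHS = 8 = (2)³ ⇒ x = 2 works.
  y = -1: RHS = -18 is not a perfect cube.
  y = 2: RHS = 99 is not a perfect cube.
  y = -2: RHS = -109 is not a perfect cube.
  y = 3: RHS = 346 is not a perfect cube.
  y = -3: RHS = -356 is not a perfect cube.
Continuing the search up to |y| = 30 finds no further solutions beyond those listed.
Collected solutions: (2, 1).

Solutions (with |y| ≤ 30): (2, 1).


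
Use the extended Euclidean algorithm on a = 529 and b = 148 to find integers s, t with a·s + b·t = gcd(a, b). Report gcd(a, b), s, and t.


Euclidean algorithm on (529, 148) — divide until remainder is 0:
  529 = 3 · 148 + 85
  148 = 1 · 85 + 63
  85 = 1 · 63 + 22
  63 = 2 · 22 + 19
  22 = 1 · 19 + 3
  19 = 6 · 3 + 1
  3 = 3 · 1 + 0
gcd(529, 148) = 1.
Track Bezout coefficients alongside the remainders: start with r₀ = 529 = a·1 + b·0 (s = 1, t = 0) and r₁ = 148 = a·0 + b·1 (s = 0, t = 1); each new remainder r_{k+1} = r_{k-1} − q_k·r_k inherits s_{k+1} = s_{k-1} − q_k·s_k, t_{k+1} = t_{k-1} − q_k·t_k, so r_k = a·s_k + b·t_k at every step:
  q = 3: r = 85, s = 1 − 3·0 = 1, t = 0 − 3·1 = -3  (check: 529·1 + 148·(-3) = 85)
  q = 1: r = 63, s = 0 − 1·1 = -1, t = 1 − 1·(-3) = 4  (check: 529·(-1) + 148·4 = 63)
  q = 1: r = 22, s = 1 − 1·(-1) = 2, t = -3 − 1·4 = -7  (check: 529·2 + 148·(-7) = 22)
  q = 2: r = 19, s = -1 − 2·2 = -5, t = 4 − 2·(-7) = 18  (check: 529·(-5) + 148·18 = 19)
  q = 1: r = 3, s = 2 − 1·(-5) = 7, t = -7 − 1·18 = -25  (check: 529·7 + 148·(-25) = 3)
  q = 6: r = 1, s = -5 − 6·7 = -47, t = 18 − 6·(-25) = 168  (check: 529·(-47) + 148·168 = 1)
The row with r = 1 (the gcd) gives the Bezout coefficients s = -47, t = 168.
Result: 529 · (-47) + 148 · (168) = 1.

gcd(529, 148) = 1; s = -47, t = 168 (check: 529·(-47) + 148·168 = 1).


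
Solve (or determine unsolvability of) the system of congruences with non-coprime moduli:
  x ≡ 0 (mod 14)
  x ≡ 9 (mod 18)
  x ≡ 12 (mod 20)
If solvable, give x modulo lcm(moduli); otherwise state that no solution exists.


Moduli 14, 18, 20 are not pairwise coprime, so CRT works modulo lcm(m_i) when all pairwise compatibility conditions hold.
Pairwise compatibility: gcd(m_i, m_j) must divide a_i - a_j for every pair.
Merge one congruence at a time:
  Start: x ≡ 0 (mod 14).
  Combine with x ≡ 9 (mod 18): gcd(14, 18) = 2, and 9 - 0 = 9 is NOT divisible by 2.
    ⇒ system is inconsistent (no integer solution).

No solution (the system is inconsistent).


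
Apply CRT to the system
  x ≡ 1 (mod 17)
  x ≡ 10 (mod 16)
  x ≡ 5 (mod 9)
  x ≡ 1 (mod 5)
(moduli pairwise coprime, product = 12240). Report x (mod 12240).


Product of moduli M = 17 · 16 · 9 · 5 = 12240.
Merge one congruence at a time:
  Start: x ≡ 1 (mod 17).
  Combine with x ≡ 10 (mod 16); new modulus lcm = 272.
    Write x = 1 + 17·t and substitute into x ≡ 10 (mod 16): 17·t ≡ 10 − 1 = 9 (mod 16).
    Reduce coefficients mod 16: 1·t ≡ 9 (mod 16).
    So t ≡ 9 (mod 16).
    Then x = 1 + 17·9 = 154, valid modulo lcm(17, 16) = 272: x ≡ 154 (mod 272).
  Combine with x ≡ 5 (mod 9); new modulus lcm = 2448.
    Write x = 154 + 272·t and substitute into x ≡ 5 (mod 9): 272·t ≡ 5 − 154 = -149 (mod 9).
    Reduce coefficients mod 9: 2·t ≡ 4 (mod 9).
    The inverse of 2 mod 9 is 5 (since 2·5 = 10 = 1·9 + 1), so t ≡ 5·4 = 20 ≡ 2 (mod 9).
    Then x = 154 + 272·2 = 698, valid modulo lcm(272, 9) = 2448: x ≡ 698 (mod 2448).
  Combine with x ≡ 1 (mod 5); new modulus lcm = 12240.
    Write x = 698 + 2448·t and substitute into x ≡ 1 (mod 5): 2448·t ≡ 1 − 698 = -697 (mod 5).
    Reduce coefficients mod 5: 3·t ≡ 3 (mod 5).
    The inverse of 3 mod 5 is 2 (since 3·2 = 6 = 1·5 + 1), so t ≡ 2·3 = 6 ≡ 1 (mod 5).
    Then x = 698 + 2448·1 = 3146, valid modulo lcm(2448, 5) = 12240: x ≡ 3146 (mod 12240).
Verify against each original: 3146 mod 17 = 1, 3146 mod 16 = 10, 3146 mod 9 = 5, 3146 mod 5 = 1.

x ≡ 3146 (mod 12240).


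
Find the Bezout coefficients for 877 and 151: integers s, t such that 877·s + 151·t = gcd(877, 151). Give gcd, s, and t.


Euclidean algorithm on (877, 151) — divide until remainder is 0:
  877 = 5 · 151 + 122
  151 = 1 · 122 + 29
  122 = 4 · 29 + 6
  29 = 4 · 6 + 5
  6 = 1 · 5 + 1
  5 = 5 · 1 + 0
gcd(877, 151) = 1.
Track Bezout coefficients alongside the remainders: start with r₀ = 877 = a·1 + b·0 (s = 1, t = 0) and r₁ = 151 = a·0 + b·1 (s = 0, t = 1); each new remainder r_{k+1} = r_{k-1} − q_k·r_k inherits s_{k+1} = s_{k-1} − q_k·s_k, t_{k+1} = t_{k-1} − q_k·t_k, so r_k = a·s_k + b·t_k at every step:
  q = 5: r = 122, s = 1 − 5·0 = 1, t = 0 − 5·1 = -5  (check: 877·1 + 151·(-5) = 122)
  q = 1: r = 29, s = 0 − 1·1 = -1, t = 1 − 1·(-5) = 6  (check: 877·(-1) + 151·6 = 29)
  q = 4: r = 6, s = 1 − 4·(-1) = 5, t = -5 − 4·6 = -29  (check: 877·5 + 151·(-29) = 6)
  q = 4: r = 5, s = -1 − 4·5 = -21, t = 6 − 4·(-29) = 122  (check: 877·(-21) + 151·122 = 5)
  q = 1: r = 1, s = 5 − 1·(-21) = 26, t = -29 − 1·122 = -151  (check: 877·26 + 151·(-151) = 1)
The row with r = 1 (the gcd) gives the Bezout coefficients s = 26, t = -151.
Result: 877 · (26) + 151 · (-151) = 1.

gcd(877, 151) = 1; s = 26, t = -151 (check: 877·26 + 151·(-151) = 1).


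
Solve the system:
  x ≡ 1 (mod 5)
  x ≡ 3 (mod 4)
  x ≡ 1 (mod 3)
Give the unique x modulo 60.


Moduli 5, 4, 3 are pairwise coprime; by CRT there is a unique solution modulo M = 5 · 4 · 3 = 60.
Solve pairwise, accumulating the modulus:
  Start with x ≡ 1 (mod 5).
  Combine with x ≡ 3 (mod 4): since gcd(5, 4) = 1, we get a unique residue mod 20.
    Write x = 1 + 5·t and substitute into x ≡ 3 (mod 4): 5·t ≡ 3 − 1 = 2 (mod 4).
    Reduce coefficients mod 4: 1·t ≡ 2 (mod 4).
    So t ≡ 2 (mod 4).
    Then x = 1 + 5·2 = 11, valid modulo lcm(5, 4) = 20: x ≡ 11 (mod 20).
  Combine with x ≡ 1 (mod 3): since gcd(20, 3) = 1, we get a unique residue mod 60.
    Write x = 11 + 20·t and substitute into x ≡ 1 (mod 3): 20·t ≡ 1 − 11 = -10 (mod 3).
    Reduce coefficients mod 3: 2·t ≡ 2 (mod 3).
    The inverse of 2 mod 3 is 2 (since 2·2 = 4 = 1·3 + 1), so t ≡ 2·2 = 4 ≡ 1 (mod 3).
    Then x = 11 + 20·1 = 31, valid modulo lcm(20, 3) = 60: x ≡ 31 (mod 60).
Verify: 31 mod 5 = 1 ✓, 31 mod 4 = 3 ✓, 31 mod 3 = 1 ✓.

x ≡ 31 (mod 60).


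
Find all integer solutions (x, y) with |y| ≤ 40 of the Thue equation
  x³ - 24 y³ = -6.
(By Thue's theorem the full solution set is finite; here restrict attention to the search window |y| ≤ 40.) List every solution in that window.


The equation is x³ - 24y³ = -6. For fixed y, x³ = 24·y³ − 6, so a solution requires the RHS to be a perfect cube.
Strategy: iterate y from -40 to 40, compute RHS = 24·y³ − 6, and check whether it is a (positive or negative) perfect cube.
Check small values of y:
  y = 0: RHS = -6 is not a perfect cube.
  y = 1: RHS = 18 is not a perfect cube.
  y = -1: RHS = -30 is not a perfect cube.
  y = 2: RHS = 186 is not a perfect cube.
  y = -2: RHS = -198 is not a perfect cube.
  y = 3: RHS = 642 is not a perfect cube.
  y = -3: RHS = -654 is not a perfect cube.
Continuing the search up to |y| = 40 finds no solutions either.
No (x, y) in the scanned range satisfies the equation.

No integer solutions with |y| ≤ 40.


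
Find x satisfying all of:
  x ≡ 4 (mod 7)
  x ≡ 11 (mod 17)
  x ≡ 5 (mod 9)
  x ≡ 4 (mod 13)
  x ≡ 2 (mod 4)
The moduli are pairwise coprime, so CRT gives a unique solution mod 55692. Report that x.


Product of moduli M = 7 · 17 · 9 · 13 · 4 = 55692.
Merge one congruence at a time:
  Start: x ≡ 4 (mod 7).
  Combine with x ≡ 11 (mod 17); new modulus lcm = 119.
    Write x = 4 + 7·t and substitute into x ≡ 11 (mod 17): 7·t ≡ 11 − 4 = 7 (mod 17).
    The inverse of 7 mod 17 is 5 (since 7·5 = 35 = 2·17 + 1), so t ≡ 5·7 = 35 ≡ 1 (mod 17).
    Then x = 4 + 7·1 = 11, valid modulo lcm(7, 17) = 119: x ≡ 11 (mod 119).
  Combine with x ≡ 5 (mod 9); new modulus lcm = 1071.
    Write x = 11 + 119·t and substitute into x ≡ 5 (mod 9): 119·t ≡ 5 − 11 = -6 (mod 9).
    Reduce coefficients mod 9: 2·t ≡ 3 (mod 9).
    The inverse of 2 mod 9 is 5 (since 2·5 = 10 = 1·9 + 1), so t ≡ 5·3 = 15 ≡ 6 (mod 9).
    Then x = 11 + 119·6 = 725, valid modulo lcm(119, 9) = 1071: x ≡ 725 (mod 1071).
  Combine with x ≡ 4 (mod 13); new modulus lcm = 13923.
    Write x = 725 + 1071·t and substitute into x ≡ 4 (mod 13): 1071·t ≡ 4 − 725 = -721 (mod 13).
    Reduce coefficients mod 13: 5·t ≡ 7 (mod 13).
    The inverse of 5 mod 13 is 8 (since 5·8 = 40 = 3·13 + 1), so t ≡ 8·7 = 56 ≡ 4 (mod 13).
    Then x = 725 + 1071·4 = 5009, valid modulo lcm(1071, 13) = 13923: x ≡ 5009 (mod 13923).
  Combine with x ≡ 2 (mod 4); new modulus lcm = 55692.
    Write x = 5009 + 13923·t and substitute into x ≡ 2 (mod 4): 13923·t ≡ 2 − 5009 = -5007 (mod 4).
    Reduce coefficients mod 4: 3·t ≡ 1 (mod 4).
    The inverse of 3 mod 4 is 3 (since 3·3 = 9 = 2·4 + 1), so t ≡ 3·1 = 3 ≡ 3 (mod 4).
    Then x = 5009 + 13923·3 = 46778, valid modulo lcm(13923, 4) = 55692: x ≡ 46778 (mod 55692).
Verify against each original: 46778 mod 7 = 4, 46778 mod 17 = 11, 46778 mod 9 = 5, 46778 mod 13 = 4, 46778 mod 4 = 2.

x ≡ 46778 (mod 55692).


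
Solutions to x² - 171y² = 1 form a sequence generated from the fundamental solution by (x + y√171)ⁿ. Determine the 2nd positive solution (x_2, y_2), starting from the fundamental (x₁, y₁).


Step 1: Find the fundamental solution (x₁, y₁) of x² - 171y² = 1.
  Expand √171 as a continued fraction. a₀ = ⌊√171⌋ = 13; iterate m_{k+1} = d_k·a_k − m_k, d_{k+1} = (171 − m_{k+1}²)/d_k, a_{k+1} = ⌊(a₀ + m_{k+1})/d_{k+1}⌋ (starting m₀ = 0, d₀ = 1), with convergents p_k = a_k·p_{k-1} + p_{k-2}, q_k = a_k·q_{k-1} + q_{k-2} (p₋₁ = 1, q₋₁ = 0):
  k = 0: a₀ = 13; p₀/q₀ = 13/1; p₀² − 171·q₀² = 169 − 171 = -2.
  k = 1: m = 13, d = 2, a = ⌊(13 + 13)/2⌋ = 13; p/q = (13·13 + 1)/(13·1 + 0) = 170/13; p² − 171·q² = 28900 − 28899 = 1.
  The first convergent with p² − 171·q² = 1 gives the fundamental solution (x₁, y₁) = (170, 13).
Step 2: Apply the recurrence (x_{n+1}, y_{n+1}) = (x₁x_n + 171y₁y_n, x₁y_n + y₁x_n) repeatedly.
  From (x_1, y_1) = (170, 13): x_2 = 170·170 + 171·13·13 = 57799; y_2 = 170·13 + 13·170 = 4420.
Step 3: Verify x_2² - 171·y_2² = 3340724401 - 3340724400 = 1 (should be 1). ✓

(x_1, y_1) = (170, 13); (x_2, y_2) = (57799, 4420).


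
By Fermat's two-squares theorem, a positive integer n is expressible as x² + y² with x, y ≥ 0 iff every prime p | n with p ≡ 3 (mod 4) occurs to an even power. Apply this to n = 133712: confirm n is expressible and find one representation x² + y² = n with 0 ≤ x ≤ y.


Step 1: Factor n = 133712 = 2^4 · 61 · 137.
Step 2: Check the mod-4 condition on each prime factor: 2 = 2 (special); 61 ≡ 1 (mod 4), exponent 1; 137 ≡ 1 (mod 4), exponent 1.
All primes ≡ 3 (mod 4) appear to even exponent (or don't appear), so by the two-squares theorem n IS expressible as a sum of two squares.
Step 3: Build a representation. Group n = k² · m with k = 4 and m = 61 · 137 = 8357 (a product of primes ≡ 1 (mod 4)); a representation of m scales to one of n via (k·x)² + (k·y)² = k²(x² + y²). Each prime p ≡ 1 (mod 4) is itself a sum of two squares; find a² by testing p − a² for a perfect square:
  61: 61 − 1² = 60, 61 − 2² = 57, 61 − 3² = 52, 61 − 4² = 45, 61 − 5² = 36 = 6² ⇒ 61 = 5² + 6².
  137: 137 − 1² = 136, 137 − 2² = 133, 137 − 3² = 128, 137 − 4² = 121 = 11² ⇒ 137 = 4² + 11².
  Combine using the Brahmagupta–Fibonacci identity (a² + b²)(c² + d²) = (ac − bd)² + (ad + bc)² = (ac + bd)² + (ad − bc)²:
  61 · 137 = 8357: from (5² + 6²)(4² + 11²), take (5·4 − 6·11, 5·11 + 6·4) = (20 − 66, 55 + 24) = (-46, 79); dropping signs (only squares matter) gives (46, 79); check 46² + 79² = 2116 + 6241 = 8357 ✓.
  Scale by k = 4: (4·46, 4·79) = (184, 316).
Step 4: Order so x ≤ y and verify: 184² + 316² = 33856 + 99856 = 133712 = n. ✓

n = 133712 = 184² + 316² (one valid representation with x ≤ y).


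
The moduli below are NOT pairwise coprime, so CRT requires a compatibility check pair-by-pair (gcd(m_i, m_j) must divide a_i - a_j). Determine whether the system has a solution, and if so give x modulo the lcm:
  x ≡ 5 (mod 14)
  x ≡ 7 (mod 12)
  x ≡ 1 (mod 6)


Moduli 14, 12, 6 are not pairwise coprime, so CRT works modulo lcm(m_i) when all pairwise compatibility conditions hold.
Pairwise compatibility: gcd(m_i, m_j) must divide a_i - a_j for every pair.
Merge one congruence at a time:
  Start: x ≡ 5 (mod 14).
  Combine with x ≡ 7 (mod 12): gcd(14, 12) = 2; 7 - 5 = 2, which IS divisible by 2, so compatible.
    Write x = 5 + 14·t and substitute into x ≡ 7 (mod 12): 14·t ≡ 7 − 5 = 2 (mod 12).
    Divide the congruence (and modulus) by g = 2: 7·t ≡ 1 (mod 6).
    Reduce coefficients mod 6: 1·t ≡ 1 (mod 6).
    So t ≡ 1 (mod 6).
    Then x = 5 + 14·1 = 19, valid modulo lcm(14, 12) = 84: x ≡ 19 (mod 84).
  Combine with x ≡ 1 (mod 6): gcd(84, 6) = 6; 1 - 19 = -18, which IS divisible by 6, so compatible.
    Write x = 19 + 84·t and substitute into x ≡ 1 (mod 6): 84·t ≡ 1 − 19 = -18 (mod 6).
    Divide the congruence (and modulus) by g = 6: 14·t ≡ -3 (mod 1).
    Modulo 1 every t works; take t = 0.
    Then x = 19 + 84·0 = 19, valid modulo lcm(84, 6) = 84: x ≡ 19 (mod 84).
Verify: 19 mod 14 = 5, 19 mod 12 = 7, 19 mod 6 = 1.

x ≡ 19 (mod 84).
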